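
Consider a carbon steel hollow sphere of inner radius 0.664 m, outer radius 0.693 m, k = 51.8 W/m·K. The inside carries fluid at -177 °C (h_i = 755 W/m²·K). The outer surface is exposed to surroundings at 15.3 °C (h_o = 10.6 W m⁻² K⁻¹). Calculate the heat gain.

Q = 12.0 kW

Resistance network (inner→outer):
  R_conv,in = 1/(4πr²h) = 1/(4π·0.664²·755) = 2.391×10^-4 K/W
  R_carbon steel = (1/0.664 − 1/0.693)/(4πk) = 0.06302/(4π·51.8) = 9.682×10^-5 K/W
  R_conv,out = 1/(4πr²h) = 1/(4π·0.693²·10.6) = 0.01563 K/W
ΣR = 2.391×10^-4 + 9.682×10^-5 + 0.01563 = 0.01597 K/W
Q = ΔT/ΣR = (-177 °C − 15.3 °C)/0.01597 = -12000 W
(Negative Q ⇒ heat flows inward; heat gain = 12000 W.)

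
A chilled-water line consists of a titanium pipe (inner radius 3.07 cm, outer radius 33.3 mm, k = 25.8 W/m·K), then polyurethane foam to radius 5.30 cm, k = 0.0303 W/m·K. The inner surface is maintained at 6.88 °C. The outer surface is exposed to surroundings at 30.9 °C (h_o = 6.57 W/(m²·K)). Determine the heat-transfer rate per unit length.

Q' = 8.29 W/m

Resistance network (inner→outer):
  R'_titanium = ln(0.0333/0.0307)/(2πk) = 0.08129/(2π·25.8) = 5.015×10^-4 m·K/W
  R'_polyurethane foam = ln(0.0530/0.0333)/(2πk) = 0.4647/(2π·0.0303) = 2.441 m·K/W
  R'_conv,out = 1/(2πr h) = 1/(2π·0.0530·6.57) = 0.4571 m·K/W
ΣR = 5.015×10^-4 + 2.441 + 0.4571 = 2.899 m·K/W
Q' = ΔT/ΣR = (6.88 °C − 30.9 °C)/2.899 = -8.29 W/m
(Negative Q' ⇒ heat flows inward; heat gain = 8.29 W/m.)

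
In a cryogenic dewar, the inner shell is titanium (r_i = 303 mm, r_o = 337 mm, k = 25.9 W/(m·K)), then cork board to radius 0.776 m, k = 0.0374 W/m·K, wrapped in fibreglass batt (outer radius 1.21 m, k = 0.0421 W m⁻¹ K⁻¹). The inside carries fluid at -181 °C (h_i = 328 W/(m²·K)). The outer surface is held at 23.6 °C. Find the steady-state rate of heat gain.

Q = 46.0 W

Resistance network (inner→outer):
  R_conv,in = 1/(4πr²h) = 1/(4π·0.303²·328) = 0.002643 K/W
  R_titanium = (1/0.303 − 1/0.337)/(4πk) = 0.3330/(4π·25.9) = 0.001023 K/W
  R_cork board = (1/0.337 − 1/0.776)/(4πk) = 1.679/(4π·0.0374) = 3.572 K/W
  R_fibreglass batt = (1/0.776 − 1/1.21)/(4πk) = 0.4622/(4π·0.0421) = 0.8737 K/W
ΣR = 0.002643 + 0.001023 + 3.572 + 0.8737 = 4.449 K/W
Q = ΔT/ΣR = (-181 °C − 23.6 °C)/4.449 = -46.0 W
(Negative Q ⇒ heat flows inward; heat gain = 46.0 W.)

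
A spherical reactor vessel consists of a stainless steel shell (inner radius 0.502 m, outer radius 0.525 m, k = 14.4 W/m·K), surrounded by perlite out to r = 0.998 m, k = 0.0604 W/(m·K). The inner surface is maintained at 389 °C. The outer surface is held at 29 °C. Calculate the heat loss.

Q = 303 W

Resistance network (inner→outer):
  R_stainless steel = (1/0.502 − 1/0.525)/(4πk) = 0.08727/(4π·14.4) = 4.823×10^-4 K/W
  R_perlite = (1/0.525 − 1/0.998)/(4πk) = 0.9028/(4π·0.0604) = 1.189 K/W
ΣR = 4.823×10^-4 + 1.189 = 1.189 K/W
Q = ΔT/ΣR = (389 °C − 29 °C)/1.189 = 303 W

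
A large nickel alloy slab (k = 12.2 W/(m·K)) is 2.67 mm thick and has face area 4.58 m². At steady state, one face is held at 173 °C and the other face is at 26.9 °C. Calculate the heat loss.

Q = kA·ΔT/L = 12.2 × 4.58 × |173 °C − 26.9 °C| / 0.00267 = 3.06×10^6 W

Q = 3.06×10^6 W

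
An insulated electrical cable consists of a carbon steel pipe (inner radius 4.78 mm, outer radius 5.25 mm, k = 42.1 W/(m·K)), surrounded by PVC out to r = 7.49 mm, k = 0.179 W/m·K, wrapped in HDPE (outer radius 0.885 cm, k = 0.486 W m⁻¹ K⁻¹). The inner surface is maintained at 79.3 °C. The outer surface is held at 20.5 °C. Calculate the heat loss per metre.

Q' = 159 W/m

Series thermal resistances, inner to outer:
  R'_carbon steel = ln(0.00525/0.00478)/(2πk) = 0.09379/(2π·42.1) = 3.546×10^-4 m·K/W
  R'_PVC = ln(0.00749/0.00525)/(2πk) = 0.3553/(2π·0.179) = 0.3159 m·K/W
  R'_HDPE = ln(0.00885/0.00749)/(2πk) = 0.1668/(2π·0.486) = 0.05464 m·K/W
ΣR = 3.546×10^-4 + 0.3159 + 0.05464 = 0.3709 m·K/W
Q' = ΔT/ΣR = (79.3 °C − 20.5 °C)/0.3709 = 159 W/m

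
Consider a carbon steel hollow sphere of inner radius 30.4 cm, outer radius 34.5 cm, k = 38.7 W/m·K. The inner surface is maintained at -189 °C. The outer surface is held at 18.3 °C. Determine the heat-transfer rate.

Q = 258 kW

Q = 4πk·ΔT/(1/r₁ − 1/r₂) = 4π × 38.7 × 207.3 / (1/0.304 − 1/0.345) = 2.58×10^5 W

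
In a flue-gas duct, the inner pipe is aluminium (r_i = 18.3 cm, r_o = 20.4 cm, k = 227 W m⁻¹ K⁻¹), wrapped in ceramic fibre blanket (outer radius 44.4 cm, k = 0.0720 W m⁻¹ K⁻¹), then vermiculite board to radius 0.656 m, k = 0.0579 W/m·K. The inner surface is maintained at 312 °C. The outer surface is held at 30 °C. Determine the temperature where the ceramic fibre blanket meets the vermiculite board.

Series thermal resistances, inner to outer:
  R'_aluminium = ln(0.204/0.183)/(2πk) = 0.1086/(2π·227) = 7.617×10^-5 m·K/W
  R'_ceramic fibre blanket = ln(0.444/0.204)/(2πk) = 0.7777/(2π·0.0720) = 1.719 m·K/W
  R'_vermiculite board = ln(0.656/0.444)/(2πk) = 0.3903/(2π·0.0579) = 1.073 m·K/W
ΣR = 7.617×10^-5 + 1.719 + 1.073 = 2.792 m·K/W
Q' = ΔT/ΣR = (312 °C − 30 °C)/2.792 = 101.0 W/m
From the inner boundary to the ceramic fibre blanket/vermiculite board interface, ΣR_partial = 1.719 m·K/W.
T_interface = T_in − Q'·ΣR_partial = 312 °C − (101.0)(1.719) = 138 °C

T = 138 °C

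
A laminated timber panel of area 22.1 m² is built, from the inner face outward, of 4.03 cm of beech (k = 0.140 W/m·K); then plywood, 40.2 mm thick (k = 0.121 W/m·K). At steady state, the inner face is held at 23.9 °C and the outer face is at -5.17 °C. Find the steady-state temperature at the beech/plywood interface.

T = 10.4 °C

Treat each layer as a resistance in series:
  R_beech = L/(kA) = 0.0403/(0.140·22.1) = 0.01303 K/W
  R_plywood = L/(kA) = 0.0402/(0.121·22.1) = 0.01503 K/W
ΣR = 0.01303 + 0.01503 = 0.02806 K/W
Q = ΔT/ΣR = (23.9 °C − -5.17 °C)/0.02806 = 1036 W
From the inner boundary to the beech/plywood interface, ΣR_partial = 0.01303 K/W.
T_interface = T_in − Q·ΣR_partial = 23.9 °C − (1036)(0.01303) = 10.4 °C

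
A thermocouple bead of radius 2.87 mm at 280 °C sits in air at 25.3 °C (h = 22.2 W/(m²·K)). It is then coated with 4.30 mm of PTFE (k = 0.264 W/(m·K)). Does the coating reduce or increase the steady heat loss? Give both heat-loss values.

increases: 0.585 → 1.92 W

Critical radius for a sphere: r_cr = 2k/h = 0.0238 m = 2.38 cm.
Outer radius after coating: r₂ = 0.00287 + 0.00430 = 0.00717 m.
Since r₁ < r_cr and r₂ ≤ r_cr, the coating moves toward the maximum at r_cr — heat loss rises.
Bare: R = 1/(4πr₁²h) = 435.2 K/W; Q = 254.7/435.2 = 0.585 W.
Coated: R = R_cond + R_conv = 132.7 K/W; Q = 254.7/132.7 = 1.92 W.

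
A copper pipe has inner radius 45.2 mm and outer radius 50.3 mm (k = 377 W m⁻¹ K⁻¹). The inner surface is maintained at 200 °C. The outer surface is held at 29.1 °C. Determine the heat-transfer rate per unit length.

Q' = 2πk·ΔT/ln(r₂/r₁) = 2π × 377 × 170.9 / ln(0.0503/0.0452) = 3.79×10^6 W/m

Q' = 3790 kW/m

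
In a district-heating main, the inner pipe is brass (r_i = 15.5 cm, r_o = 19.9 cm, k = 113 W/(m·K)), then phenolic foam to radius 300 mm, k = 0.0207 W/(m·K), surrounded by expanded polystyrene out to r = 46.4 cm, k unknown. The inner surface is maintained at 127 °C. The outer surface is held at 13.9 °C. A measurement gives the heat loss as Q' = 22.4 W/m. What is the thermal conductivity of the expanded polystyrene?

ΣR = ΔT/Q' = |127 − 13.9|/22.4 = 5.049 m·K/W
Known resistances:
  R'_brass = ln(0.199/0.155)/(2πk) = 0.2499/(2π·113) = 3.519×10^-4 m·K/W
  R'_phenolic foam = ln(0.300/0.199)/(2πk) = 0.4105/(2π·0.0207) = 3.156 m·K/W
R_expanded polystyrene = ΣR − ΣR_known = 5.049 − 3.156 = 1.893 m·K/W
ln(r₂/r₁)/(2πk) = 1.893 ⇒ k = 0.4361/(2π·1.893) = 0.0367 W/m·K

k = 0.0367 W/m·K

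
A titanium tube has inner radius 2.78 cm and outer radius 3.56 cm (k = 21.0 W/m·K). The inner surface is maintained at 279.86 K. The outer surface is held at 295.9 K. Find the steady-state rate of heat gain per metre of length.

Q' = 2πk·ΔT/ln(r₂/r₁) = 2π × 21.0 × 16.04 / ln(0.0356/0.0278) = 8560 W/m

Q' = 8.56 kW/m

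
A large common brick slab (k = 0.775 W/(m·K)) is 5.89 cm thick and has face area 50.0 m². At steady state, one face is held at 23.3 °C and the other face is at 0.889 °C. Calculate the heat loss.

Q = 14700 W

Q = kA·ΔT/L = 0.775 × 50.0 × |23.3 °C − 0.889 °C| / 0.0589 = 14700 W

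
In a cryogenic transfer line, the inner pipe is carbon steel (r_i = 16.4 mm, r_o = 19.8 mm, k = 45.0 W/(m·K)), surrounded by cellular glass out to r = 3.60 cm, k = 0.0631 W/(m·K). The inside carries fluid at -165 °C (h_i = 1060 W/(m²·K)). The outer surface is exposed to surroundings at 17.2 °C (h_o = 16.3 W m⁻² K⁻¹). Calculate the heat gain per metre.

Q' = 102 W/m

Resistance network (inner→outer):
  R'_conv,in = 1/(2πr h) = 1/(2π·0.0164·1060) = 0.009155 m·K/W
  R'_carbon steel = ln(0.0198/0.0164)/(2πk) = 0.1884/(2π·45.0) = 6.663×10^-4 m·K/W
  R'_cellular glass = ln(0.0360/0.0198)/(2πk) = 0.5978/(2π·0.0631) = 1.508 m·K/W
  R'_conv,out = 1/(2πr h) = 1/(2π·0.0360·16.3) = 0.2712 m·K/W
ΣR = 0.009155 + 6.663×10^-4 + 1.508 + 0.2712 = 1.789 m·K/W
Q' = ΔT/ΣR = (-165 °C − 17.2 °C)/1.789 = -102 W/m
(Negative Q' ⇒ heat flows inward; heat gain = 102 W/m.)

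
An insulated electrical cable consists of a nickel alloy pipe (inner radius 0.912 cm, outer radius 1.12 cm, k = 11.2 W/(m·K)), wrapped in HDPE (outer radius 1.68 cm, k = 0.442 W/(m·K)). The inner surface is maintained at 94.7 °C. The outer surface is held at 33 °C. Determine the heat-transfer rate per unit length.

Treat each layer as a resistance in series:
  R'_nickel alloy = ln(0.0112/0.00912)/(2πk) = 0.2054/(2π·11.2) = 0.002919 m·K/W
  R'_HDPE = ln(0.0168/0.0112)/(2πk) = 0.4055/(2π·0.442) = 0.1460 m·K/W
ΣR = 0.002919 + 0.1460 = 0.1489 m·K/W
Q' = ΔT/ΣR = (94.7 °C − 33 °C)/0.1489 = 414 W/m

Q' = 414 W/m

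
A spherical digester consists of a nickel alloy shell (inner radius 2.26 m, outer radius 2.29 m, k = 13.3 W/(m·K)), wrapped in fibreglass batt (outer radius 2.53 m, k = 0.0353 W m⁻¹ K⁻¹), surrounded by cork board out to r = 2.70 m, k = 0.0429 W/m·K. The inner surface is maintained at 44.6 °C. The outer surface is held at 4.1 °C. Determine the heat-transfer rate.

Q = 290 W

Series thermal resistances, inner to outer:
  R_nickel alloy = (1/2.26 − 1/2.29)/(4πk) = 0.005797/(4π·13.3) = 3.468×10^-5 K/W
  R_fibreglass batt = (1/2.29 − 1/2.53)/(4πk) = 0.04142/(4π·0.0353) = 0.09338 K/W
  R_cork board = (1/2.53 − 1/2.70)/(4πk) = 0.02489/(4π·0.0429) = 0.04616 K/W
ΣR = 3.468×10^-5 + 0.09338 + 0.04616 = 0.1396 K/W
Q = ΔT/ΣR = (44.6 °C − 4.1 °C)/0.1396 = 290 W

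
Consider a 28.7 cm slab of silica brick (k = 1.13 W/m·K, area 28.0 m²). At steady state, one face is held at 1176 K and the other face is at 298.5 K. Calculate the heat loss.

Q = kA·ΔT/L = 1.13 × 28.0 × |1176 K − 298.5 K| / 0.287 = 96700 W

Q = 96.7 kW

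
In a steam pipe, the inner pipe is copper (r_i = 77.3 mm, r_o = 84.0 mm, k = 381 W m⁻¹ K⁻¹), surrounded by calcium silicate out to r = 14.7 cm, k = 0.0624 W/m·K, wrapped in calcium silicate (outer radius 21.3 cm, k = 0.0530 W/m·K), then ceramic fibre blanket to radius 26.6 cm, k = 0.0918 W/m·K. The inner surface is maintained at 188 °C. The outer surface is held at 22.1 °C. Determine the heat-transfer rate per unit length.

Series thermal resistances, inner to outer:
  R'_copper = ln(0.0840/0.0773)/(2πk) = 0.08312/(2π·381) = 3.472×10^-5 m·K/W
  R'_calcium silicate = ln(0.147/0.0840)/(2πk) = 0.5596/(2π·0.0624) = 1.427 m·K/W
  R'_calcium silicate = ln(0.213/0.147)/(2πk) = 0.3709/(2π·0.0530) = 1.114 m·K/W
  R'_ceramic fibre blanket = ln(0.266/0.213)/(2πk) = 0.2222/(2π·0.0918) = 0.3852 m·K/W
ΣR = 3.472×10^-5 + 1.427 + 1.114 + 0.3852 = 2.926 m·K/W
Q' = ΔT/ΣR = (188 °C − 22.1 °C)/2.926 = 56.7 W/m

Q' = 56.7 W/m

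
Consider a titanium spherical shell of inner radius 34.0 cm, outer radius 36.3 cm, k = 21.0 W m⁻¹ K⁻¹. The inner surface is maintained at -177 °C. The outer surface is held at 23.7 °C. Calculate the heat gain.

Q = 4πk·ΔT/(1/r₁ − 1/r₂) = 4π × 21.0 × 200.7 / (1/0.340 − 1/0.363) = 2.84×10^5 W

Q = 284 kW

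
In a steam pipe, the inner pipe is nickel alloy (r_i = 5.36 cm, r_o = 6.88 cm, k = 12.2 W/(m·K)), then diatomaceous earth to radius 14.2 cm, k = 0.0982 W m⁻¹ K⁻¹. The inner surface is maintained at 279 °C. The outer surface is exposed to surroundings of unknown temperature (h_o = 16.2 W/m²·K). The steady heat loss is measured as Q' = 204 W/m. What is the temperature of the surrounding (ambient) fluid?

Sum the resistances:
  R'_nickel alloy = ln(0.0688/0.0536)/(2πk) = 0.2497/(2π·12.2) = 0.003257 m·K/W
  R'_diatomaceous earth = ln(0.142/0.0688)/(2πk) = 0.7246/(2π·0.0982) = 1.174 m·K/W
  R'_conv,out = 1/(2πr h) = 1/(2π·0.142·16.2) = 0.06919 m·K/W
ΣR = 1.247 m·K/W
ΔT = Q'·ΣR = 204 × 1.247 = 254.4 K
Heat flows outward, so T_out = T_in − ΔT = 279 − 254.4 = 24.6 °C

T_out = 24.6 °C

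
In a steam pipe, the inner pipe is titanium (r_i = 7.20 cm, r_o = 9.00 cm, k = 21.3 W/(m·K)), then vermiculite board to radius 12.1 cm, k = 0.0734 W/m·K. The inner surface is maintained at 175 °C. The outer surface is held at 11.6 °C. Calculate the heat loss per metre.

Resistance network (inner→outer):
  R'_titanium = ln(0.0900/0.0720)/(2πk) = 0.2231/(2π·21.3) = 0.001667 m·K/W
  R'_vermiculite board = ln(0.121/0.0900)/(2πk) = 0.2960/(2π·0.0734) = 0.6418 m·K/W
ΣR = 0.001667 + 0.6418 = 0.6435 m·K/W
Q' = ΔT/ΣR = (175 °C − 11.6 °C)/0.6435 = 254 W/m

Q' = 254 W/m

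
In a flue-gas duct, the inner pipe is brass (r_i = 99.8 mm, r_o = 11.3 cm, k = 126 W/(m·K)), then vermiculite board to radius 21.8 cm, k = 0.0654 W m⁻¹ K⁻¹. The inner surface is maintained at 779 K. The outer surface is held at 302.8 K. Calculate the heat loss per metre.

Series thermal resistances, inner to outer:
  R'_brass = ln(0.113/0.0998)/(2πk) = 0.1242/(2π·126) = 1.569×10^-4 m·K/W
  R'_vermiculite board = ln(0.218/0.113)/(2πk) = 0.6571/(2π·0.0654) = 1.599 m·K/W
ΣR = 1.569×10^-4 + 1.599 = 1.599 m·K/W
Q' = ΔT/ΣR = (779 K − 302.8 K)/1.599 = 298 W/m

Q' = 298 W/m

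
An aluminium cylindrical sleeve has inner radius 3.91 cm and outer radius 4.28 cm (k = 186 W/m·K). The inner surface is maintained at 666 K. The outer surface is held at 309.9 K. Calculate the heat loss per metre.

Q' = 4.60×10^6 W/m

Q' = 2πk·ΔT/ln(r₂/r₁) = 2π × 186 × 356.1 / ln(0.0428/0.0391) = 4.60×10^6 W/m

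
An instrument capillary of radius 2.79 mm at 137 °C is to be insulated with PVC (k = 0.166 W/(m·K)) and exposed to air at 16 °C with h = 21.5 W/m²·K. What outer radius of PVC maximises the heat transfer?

For a cylinder, r_cr = k_ins/h = 0.166/21.5 = 0.00772 m = 0.772 cm

r_cr = 0.772 cm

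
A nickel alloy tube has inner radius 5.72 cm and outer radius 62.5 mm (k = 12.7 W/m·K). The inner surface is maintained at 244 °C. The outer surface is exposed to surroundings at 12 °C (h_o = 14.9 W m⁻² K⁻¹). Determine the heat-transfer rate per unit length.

Series thermal resistances, inner to outer:
  R'_nickel alloy = ln(0.0625/0.0572)/(2πk) = 0.08861/(2π·12.7) = 0.001110 m·K/W
  R'_conv,out = 1/(2πr h) = 1/(2π·0.0625·14.9) = 0.1709 m·K/W
ΣR = 0.001110 + 0.1709 = 0.1720 m·K/W
Q' = ΔT/ΣR = (244 °C − 12 °C)/0.1720 = 1350 W/m

Q' = 1350 W/m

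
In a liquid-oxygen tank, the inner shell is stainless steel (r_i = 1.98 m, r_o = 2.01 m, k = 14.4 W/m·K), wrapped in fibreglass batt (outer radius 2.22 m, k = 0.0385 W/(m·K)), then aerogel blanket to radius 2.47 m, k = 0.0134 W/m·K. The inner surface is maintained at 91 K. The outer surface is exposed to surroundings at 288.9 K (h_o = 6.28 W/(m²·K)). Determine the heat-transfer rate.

Q = 535 W

Treat each layer as a resistance in series:
  R_stainless steel = (1/1.98 − 1/2.01)/(4πk) = 0.007538/(4π·14.4) = 4.166×10^-5 K/W
  R_fibreglass batt = (1/2.01 − 1/2.22)/(4πk) = 0.04706/(4π·0.0385) = 0.09727 K/W
  R_aerogel blanket = (1/2.22 − 1/2.47)/(4πk) = 0.04559/(4π·0.0134) = 0.2708 K/W
  R_conv,out = 1/(4πr²h) = 1/(4π·2.47²·6.28) = 0.002077 K/W
ΣR = 4.166×10^-5 + 0.09727 + 0.2708 + 0.002077 = 0.3702 K/W
Q = ΔT/ΣR = (91 K − 288.9 K)/0.3702 = -535 W
(Negative Q ⇒ heat flows inward; heat gain = 535 W.)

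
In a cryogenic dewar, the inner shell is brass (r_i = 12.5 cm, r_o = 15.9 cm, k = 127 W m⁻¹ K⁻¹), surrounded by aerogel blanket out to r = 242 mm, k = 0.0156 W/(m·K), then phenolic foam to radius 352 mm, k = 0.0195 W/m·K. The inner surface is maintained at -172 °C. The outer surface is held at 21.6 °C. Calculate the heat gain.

Resistance network (inner→outer):
  R_brass = (1/0.125 − 1/0.159)/(4πk) = 1.711/(4π·127) = 0.001072 K/W
  R_aerogel blanket = (1/0.159 − 1/0.242)/(4πk) = 2.157/(4π·0.0156) = 11.00 K/W
  R_phenolic foam = (1/0.242 − 1/0.352)/(4πk) = 1.291/(4π·0.0195) = 5.270 K/W
ΣR = 0.001072 + 11.00 + 5.270 = 16.27 K/W
Q = ΔT/ΣR = (-172 °C − 21.6 °C)/16.27 = -11.9 W
(Negative Q ⇒ heat flows inward; heat gain = 11.9 W.)

Q = 11.9 W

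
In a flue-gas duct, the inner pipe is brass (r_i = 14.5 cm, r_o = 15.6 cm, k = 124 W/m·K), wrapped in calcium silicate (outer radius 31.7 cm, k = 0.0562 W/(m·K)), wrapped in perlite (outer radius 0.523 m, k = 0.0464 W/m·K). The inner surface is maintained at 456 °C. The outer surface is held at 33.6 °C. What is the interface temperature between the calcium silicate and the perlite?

Series thermal resistances, inner to outer:
  R'_brass = ln(0.156/0.145)/(2πk) = 0.07312/(2π·124) = 9.385×10^-5 m·K/W
  R'_calcium silicate = ln(0.317/0.156)/(2πk) = 0.7090/(2π·0.0562) = 2.008 m·K/W
  R'_perlite = ln(0.523/0.317)/(2πk) = 0.5007/(2π·0.0464) = 1.717 m·K/W
ΣR = 9.385×10^-5 + 2.008 + 1.717 = 3.725 m·K/W
Q' = ΔT/ΣR = (456 °C − 33.6 °C)/3.725 = 113.4 W/m
From the inner boundary to the calcium silicate/perlite interface, ΣR_partial = 2.008 m·K/W.
T_interface = T_in − Q'·ΣR_partial = 456 °C − (113.4)(2.008) = 228 °C

T = 228 °C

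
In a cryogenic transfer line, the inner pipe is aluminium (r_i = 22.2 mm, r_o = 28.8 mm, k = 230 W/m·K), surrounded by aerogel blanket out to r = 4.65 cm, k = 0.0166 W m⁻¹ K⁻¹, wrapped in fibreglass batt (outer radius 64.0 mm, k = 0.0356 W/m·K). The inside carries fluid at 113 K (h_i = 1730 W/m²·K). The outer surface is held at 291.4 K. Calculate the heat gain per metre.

Q' = 29.6 W/m

Series thermal resistances, inner to outer:
  R'_conv,in = 1/(2πr h) = 1/(2π·0.0222·1730) = 0.004144 m·K/W
  R'_aluminium = ln(0.0288/0.0222)/(2πk) = 0.2603/(2π·230) = 1.801×10^-4 m·K/W
  R'_aerogel blanket = ln(0.0465/0.0288)/(2πk) = 0.4791/(2π·0.0166) = 4.593 m·K/W
  R'_fibreglass batt = ln(0.0640/0.0465)/(2πk) = 0.3194/(2π·0.0356) = 1.428 m·K/W
ΣR = 0.004144 + 1.801×10^-4 + 4.593 + 1.428 = 6.025 m·K/W
Q' = ΔT/ΣR = (113 K − 291.4 K)/6.025 = -29.6 W/m
(Negative Q' ⇒ heat flows inward; heat gain = 29.6 W/m.)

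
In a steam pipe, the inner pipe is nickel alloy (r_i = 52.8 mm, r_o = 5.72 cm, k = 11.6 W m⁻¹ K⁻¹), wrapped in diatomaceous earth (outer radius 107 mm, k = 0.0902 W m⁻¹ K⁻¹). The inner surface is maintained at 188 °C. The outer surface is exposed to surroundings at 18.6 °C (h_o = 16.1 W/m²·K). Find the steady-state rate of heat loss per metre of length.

Resistance network (inner→outer):
  R'_nickel alloy = ln(0.0572/0.0528)/(2πk) = 0.08004/(2π·11.6) = 0.001098 m·K/W
  R'_diatomaceous earth = ln(0.107/0.0572)/(2πk) = 0.6263/(2π·0.0902) = 1.105 m·K/W
  R'_conv,out = 1/(2πr h) = 1/(2π·0.107·16.1) = 0.09239 m·K/W
ΣR = 0.001098 + 1.105 + 0.09239 = 1.198 m·K/W
Q' = ΔT/ΣR = (188 °C − 18.6 °C)/1.198 = 141 W/m

Q' = 141 W/m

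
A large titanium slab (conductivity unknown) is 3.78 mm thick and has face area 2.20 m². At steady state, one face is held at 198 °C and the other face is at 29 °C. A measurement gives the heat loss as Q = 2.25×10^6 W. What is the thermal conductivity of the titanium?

k = 22.9 W/m·K

ΣR = ΔT/Q = |198 − 29|/2.25×10^6 = 7.511×10^-5 K/W
L/(kA) = 7.511×10^-5 ⇒ k = 0.00378/(7.511×10^-5·2.20) = 22.9 W/m·K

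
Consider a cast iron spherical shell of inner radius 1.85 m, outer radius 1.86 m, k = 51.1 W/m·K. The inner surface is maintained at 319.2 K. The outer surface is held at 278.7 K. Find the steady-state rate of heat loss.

Q = 4πk·ΔT/(1/r₁ − 1/r₂) = 4π × 51.1 × 40.5 / (1/1.85 − 1/1.86) = 8.95×10^6 W

Q = 8950 kW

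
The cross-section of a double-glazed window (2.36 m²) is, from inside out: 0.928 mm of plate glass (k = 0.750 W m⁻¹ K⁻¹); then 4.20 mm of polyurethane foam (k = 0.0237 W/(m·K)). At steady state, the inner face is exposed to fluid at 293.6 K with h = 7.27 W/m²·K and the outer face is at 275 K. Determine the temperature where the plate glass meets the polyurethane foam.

T = 285.4 K

Series thermal resistances, inner to outer:
  R_conv,in = 1/(hA) = 1/(7.27·2.36) = 0.05828 K/W
  R_plate glass = L/(kA) = 9.28×10^-4/(0.750·2.36) = 5.243×10^-4 K/W
  R_polyurethane foam = L/(kA) = 0.00420/(0.0237·2.36) = 0.07509 K/W
ΣR = 0.05828 + 5.243×10^-4 + 0.07509 = 0.1339 K/W
Q = ΔT/ΣR = (293.6 K − 275 K)/0.1339 = 138.9 W
From the inner boundary to the plate glass/polyurethane foam interface, ΣR_partial = 0.05880 K/W.
T_interface = T_in − Q·ΣR_partial = 293.6 K − (138.9)(0.05880) = 285.4 K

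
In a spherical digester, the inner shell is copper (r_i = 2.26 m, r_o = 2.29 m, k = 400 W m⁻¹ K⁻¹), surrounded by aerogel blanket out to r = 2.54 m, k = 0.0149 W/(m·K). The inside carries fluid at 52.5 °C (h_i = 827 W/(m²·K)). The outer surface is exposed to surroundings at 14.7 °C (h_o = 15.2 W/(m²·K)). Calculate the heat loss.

Q = 164 W

Resistance network (inner→outer):
  R_conv,in = 1/(4πr²h) = 1/(4π·2.26²·827) = 1.884×10^-5 K/W
  R_copper = (1/2.26 − 1/2.29)/(4πk) = 0.005797/(4π·400) = 1.153×10^-6 K/W
  R_aerogel blanket = (1/2.29 − 1/2.54)/(4πk) = 0.04298/(4π·0.0149) = 0.2295 K/W
  R_conv,out = 1/(4πr²h) = 1/(4π·2.54²·15.2) = 8.115×10^-4 K/W
ΣR = 1.884×10^-5 + 1.153×10^-6 + 0.2295 + 8.115×10^-4 = 0.2303 K/W
Q = ΔT/ΣR = (52.5 °C − 14.7 °C)/0.2303 = 164 W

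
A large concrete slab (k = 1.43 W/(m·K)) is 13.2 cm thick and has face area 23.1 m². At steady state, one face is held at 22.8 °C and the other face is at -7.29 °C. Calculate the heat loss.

Q = kA·ΔT/L = 1.43 × 23.1 × |22.8 °C − -7.29 °C| / 0.132 = 7530 W

Q = 7530 W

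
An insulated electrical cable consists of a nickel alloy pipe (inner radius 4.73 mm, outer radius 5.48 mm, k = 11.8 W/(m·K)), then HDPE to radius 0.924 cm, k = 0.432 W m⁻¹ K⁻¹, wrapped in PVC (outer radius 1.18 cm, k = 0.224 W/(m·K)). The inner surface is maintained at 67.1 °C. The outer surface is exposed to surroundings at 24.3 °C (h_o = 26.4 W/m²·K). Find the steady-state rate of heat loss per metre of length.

Q' = 48.7 W/m

Treat each layer as a resistance in series:
  R'_nickel alloy = ln(0.00548/0.00473)/(2πk) = 0.1472/(2π·11.8) = 0.001985 m·K/W
  R'_HDPE = ln(0.00924/0.00548)/(2πk) = 0.5224/(2π·0.432) = 0.1925 m·K/W
  R'_PVC = ln(0.0118/0.00924)/(2πk) = 0.2446/(2π·0.224) = 0.1738 m·K/W
  R'_conv,out = 1/(2πr h) = 1/(2π·0.0118·26.4) = 0.5109 m·K/W
ΣR = 0.001985 + 0.1925 + 0.1738 + 0.5109 = 0.8792 m·K/W
Q' = ΔT/ΣR = (67.1 °C − 24.3 °C)/0.8792 = 48.7 W/m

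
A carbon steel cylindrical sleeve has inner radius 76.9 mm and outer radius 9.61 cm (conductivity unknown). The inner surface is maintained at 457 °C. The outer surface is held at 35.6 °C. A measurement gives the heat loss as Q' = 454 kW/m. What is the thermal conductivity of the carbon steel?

k = 38.2 W/m·K

ΣR = ΔT/Q' = |457 − 35.6|/4.54×10^5 = 9.282×10^-4 m·K/W
ln(r₂/r₁)/(2πk) = 9.282×10^-4 ⇒ k = 0.2229/(2π·9.282×10^-4) = 38.2 W/m·K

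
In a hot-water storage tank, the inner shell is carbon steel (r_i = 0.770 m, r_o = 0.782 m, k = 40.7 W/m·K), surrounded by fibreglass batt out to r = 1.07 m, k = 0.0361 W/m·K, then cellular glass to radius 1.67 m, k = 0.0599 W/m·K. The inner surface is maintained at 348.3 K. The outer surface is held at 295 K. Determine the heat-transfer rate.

Series thermal resistances, inner to outer:
  R_carbon steel = (1/0.770 − 1/0.782)/(4πk) = 0.01993/(4π·40.7) = 3.897×10^-5 K/W
  R_fibreglass batt = (1/0.782 − 1/1.07)/(4πk) = 0.3442/(4π·0.0361) = 0.7587 K/W
  R_cellular glass = (1/1.07 − 1/1.67)/(4πk) = 0.3358/(4π·0.0599) = 0.4461 K/W
ΣR = 3.897×10^-5 + 0.7587 + 0.4461 = 1.205 K/W
Q = ΔT/ΣR = (348.3 K − 295 K)/1.205 = 44.2 W

Q = 44.2 W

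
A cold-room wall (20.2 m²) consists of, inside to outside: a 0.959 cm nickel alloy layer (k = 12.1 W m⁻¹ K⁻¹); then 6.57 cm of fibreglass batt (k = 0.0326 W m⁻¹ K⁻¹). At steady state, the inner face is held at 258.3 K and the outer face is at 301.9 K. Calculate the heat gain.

Q = 437 W

Series thermal resistances, inner to outer:
  R_nickel alloy = L/(kA) = 0.00959/(12.1·20.2) = 3.924×10^-5 K/W
  R_fibreglass batt = L/(kA) = 0.0657/(0.0326·20.2) = 0.09977 K/W
ΣR = 3.924×10^-5 + 0.09977 = 0.09981 K/W
Q = ΔT/ΣR = (258.3 K − 301.9 K)/0.09981 = -437 W
(Negative Q ⇒ heat flows inward; heat gain = 437 W.)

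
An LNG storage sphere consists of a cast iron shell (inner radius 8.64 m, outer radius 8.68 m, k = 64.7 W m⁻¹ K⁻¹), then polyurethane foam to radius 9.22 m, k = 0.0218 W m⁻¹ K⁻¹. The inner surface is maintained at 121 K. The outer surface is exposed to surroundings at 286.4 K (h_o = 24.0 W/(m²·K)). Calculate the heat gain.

Q = 6.70 kW

Series thermal resistances, inner to outer:
  R_cast iron = (1/8.64 − 1/8.68)/(4πk) = 5.334×10^-4/(4π·64.7) = 6.560×10^-7 K/W
  R_polyurethane foam = (1/8.68 − 1/9.22)/(4πk) = 0.006748/(4π·0.0218) = 0.02463 K/W
  R_conv,out = 1/(4πr²h) = 1/(4π·9.22²·24.0) = 3.900×10^-5 K/W
ΣR = 6.560×10^-7 + 0.02463 + 3.900×10^-5 = 0.02467 K/W
Q = ΔT/ΣR = (121 K − 286.4 K)/0.02467 = -6700 W
(Negative Q ⇒ heat flows inward; heat gain = 6700 W.)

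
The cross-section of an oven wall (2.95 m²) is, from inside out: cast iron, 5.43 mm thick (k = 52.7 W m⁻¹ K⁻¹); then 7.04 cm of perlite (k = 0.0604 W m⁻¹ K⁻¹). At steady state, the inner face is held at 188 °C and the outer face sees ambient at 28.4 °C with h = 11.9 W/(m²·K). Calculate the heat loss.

Resistance network (inner→outer):
  R_cast iron = L/(kA) = 0.00543/(52.7·2.95) = 3.493×10^-5 K/W
  R_perlite = L/(kA) = 0.0704/(0.0604·2.95) = 0.3951 K/W
  R_conv,out = 1/(hA) = 1/(11.9·2.95) = 0.02849 K/W
ΣR = 3.493×10^-5 + 0.3951 + 0.02849 = 0.4236 K/W
Q = ΔT/ΣR = (188 °C − 28.4 °C)/0.4236 = 377 W

Q = 377 W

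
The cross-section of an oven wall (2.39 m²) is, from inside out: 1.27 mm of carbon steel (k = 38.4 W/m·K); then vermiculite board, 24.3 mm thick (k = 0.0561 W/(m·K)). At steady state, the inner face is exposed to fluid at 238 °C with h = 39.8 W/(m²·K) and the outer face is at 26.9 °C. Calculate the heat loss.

Series thermal resistances, inner to outer:
  R_conv,in = 1/(hA) = 1/(39.8·2.39) = 0.01051 K/W
  R_carbon steel = L/(kA) = 0.00127/(38.4·2.39) = 1.384×10^-5 K/W
  R_vermiculite board = L/(kA) = 0.0243/(0.0561·2.39) = 0.1812 K/W
ΣR = 0.01051 + 1.384×10^-5 + 0.1812 = 0.1917 K/W
Q = ΔT/ΣR = (238 °C − 26.9 °C)/0.1917 = 1100 W

Q = 1100 W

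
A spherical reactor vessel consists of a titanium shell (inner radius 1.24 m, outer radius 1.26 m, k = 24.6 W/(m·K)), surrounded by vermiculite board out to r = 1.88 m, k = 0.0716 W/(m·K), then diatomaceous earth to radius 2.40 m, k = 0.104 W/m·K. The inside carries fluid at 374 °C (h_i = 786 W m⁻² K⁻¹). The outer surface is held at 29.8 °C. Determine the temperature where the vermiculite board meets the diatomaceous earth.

T = 110 °C

Treat each layer as a resistance in series:
  R_conv,in = 1/(4πr²h) = 1/(4π·1.24²·786) = 6.585×10^-5 K/W
  R_titanium = (1/1.24 − 1/1.26)/(4πk) = 0.01280/(4π·24.6) = 4.141×10^-5 K/W
  R_vermiculite board = (1/1.26 − 1/1.88)/(4πk) = 0.2617/(4π·0.0716) = 0.2909 K/W
  R_diatomaceous earth = (1/1.88 − 1/2.40)/(4πk) = 0.1152/(4π·0.104) = 0.08818 K/W
ΣR = 6.585×10^-5 + 4.141×10^-5 + 0.2909 + 0.08818 = 0.3792 K/W
Q = ΔT/ΣR = (374 °C − 29.8 °C)/0.3792 = 907.7 W
From the inner boundary to the vermiculite board/diatomaceous earth interface, ΣR_partial = 0.2910 K/W.
T_interface = T_in − Q·ΣR_partial = 374 °C − (907.7)(0.2910) = 110 °C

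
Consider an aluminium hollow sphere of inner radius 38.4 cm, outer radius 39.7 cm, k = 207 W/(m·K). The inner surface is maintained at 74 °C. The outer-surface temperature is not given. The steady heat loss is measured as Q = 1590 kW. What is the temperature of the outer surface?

Sum the resistances:
  R_aluminium = (1/0.384 − 1/0.397)/(4πk) = 0.08527/(4π·207) = 3.278×10^-5 K/W
ΣR = 3.278×10^-5 K/W
ΔT = Q·ΣR = 1.59×10^6 × 3.278×10^-5 = 52.12 K
Heat flows outward, so T_out = T_in − ΔT = 74 − 52.12 = 21.9 °C

T_out = 21.9 °C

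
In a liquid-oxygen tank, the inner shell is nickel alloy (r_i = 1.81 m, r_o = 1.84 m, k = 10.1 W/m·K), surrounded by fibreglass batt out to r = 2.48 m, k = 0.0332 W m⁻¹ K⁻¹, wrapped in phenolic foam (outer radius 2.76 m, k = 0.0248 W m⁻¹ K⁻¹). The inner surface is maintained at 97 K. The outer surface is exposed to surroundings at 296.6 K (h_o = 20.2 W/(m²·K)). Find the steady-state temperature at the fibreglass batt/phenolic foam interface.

T = 240.4 K

Series thermal resistances, inner to outer:
  R_nickel alloy = (1/1.81 − 1/1.84)/(4πk) = 0.009008/(4π·10.1) = 7.097×10^-5 K/W
  R_fibreglass batt = (1/1.84 − 1/2.48)/(4πk) = 0.1403/(4π·0.0332) = 0.3362 K/W
  R_phenolic foam = (1/2.48 − 1/2.76)/(4πk) = 0.04091/(4π·0.0248) = 0.1313 K/W
  R_conv,out = 1/(4πr²h) = 1/(4π·2.76²·20.2) = 5.172×10^-4 K/W
ΣR = 7.097×10^-5 + 0.3362 + 0.1313 + 5.172×10^-4 = 0.4681 K/W
Q = ΔT/ΣR = (97 K − 296.6 K)/0.4681 = -426.4 W
From the inner boundary to the fibreglass batt/phenolic foam interface, ΣR_partial = 0.3363 K/W.
T_interface = T_in − Q·ΣR_partial = 97 K − (-426.4)(0.3363) = 240.4 K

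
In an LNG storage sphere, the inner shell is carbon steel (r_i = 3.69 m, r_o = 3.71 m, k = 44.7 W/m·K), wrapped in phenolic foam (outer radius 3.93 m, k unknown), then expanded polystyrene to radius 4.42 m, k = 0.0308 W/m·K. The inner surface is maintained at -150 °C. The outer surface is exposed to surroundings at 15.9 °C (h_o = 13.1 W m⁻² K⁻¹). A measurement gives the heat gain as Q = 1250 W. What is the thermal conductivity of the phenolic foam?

ΣR = ΔT/Q = |-150 − 15.9|/1250 = 0.1327 K/W
Known resistances:
  R_carbon steel = (1/3.69 − 1/3.71)/(4πk) = 0.001461/(4π·44.7) = 2.601×10^-6 K/W
  R_expanded polystyrene = (1/3.93 − 1/4.42)/(4πk) = 0.02821/(4π·0.0308) = 0.07288 K/W
  R_conv,out = 1/(4πr²h) = 1/(4π·4.42²·13.1) = 3.109×10^-4 K/W
R_phenolic foam = ΣR − ΣR_known = 0.1327 − 0.07319 = 0.05951 K/W
(1/r₁−1/r₂)/(4πk) = 0.05951 ⇒ k = 0.01509/(4π·0.05951) = 0.0202 W/m·K

k = 0.0202 W/m·K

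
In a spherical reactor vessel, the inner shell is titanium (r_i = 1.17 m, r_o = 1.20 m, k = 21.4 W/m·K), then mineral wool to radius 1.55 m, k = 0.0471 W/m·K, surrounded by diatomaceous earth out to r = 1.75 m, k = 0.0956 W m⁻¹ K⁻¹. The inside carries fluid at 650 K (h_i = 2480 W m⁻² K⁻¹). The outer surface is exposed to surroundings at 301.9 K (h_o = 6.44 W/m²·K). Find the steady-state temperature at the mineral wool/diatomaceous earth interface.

Treat each layer as a resistance in series:
  R_conv,in = 1/(4πr²h) = 1/(4π·1.17²·2480) = 2.344×10^-5 K/W
  R_titanium = (1/1.17 − 1/1.20)/(4πk) = 0.02137/(4π·21.4) = 7.946×10^-5 K/W
  R_mineral wool = (1/1.20 − 1/1.55)/(4πk) = 0.1882/(4π·0.0471) = 0.3179 K/W
  R_diatomaceous earth = (1/1.55 − 1/1.75)/(4πk) = 0.07373/(4π·0.0956) = 0.06138 K/W
  R_conv,out = 1/(4πr²h) = 1/(4π·1.75²·6.44) = 0.004035 K/W
ΣR = 2.344×10^-5 + 7.946×10^-5 + 0.3179 + 0.06138 + 0.004035 = 0.3834 K/W
Q = ΔT/ΣR = (650 K − 301.9 K)/0.3834 = 907.9 W
From the inner boundary to the mineral wool/diatomaceous earth interface, ΣR_partial = 0.3180 K/W.
T_interface = T_in − Q·ΣR_partial = 650 K − (907.9)(0.3180) = 361.3 K

T = 361.3 K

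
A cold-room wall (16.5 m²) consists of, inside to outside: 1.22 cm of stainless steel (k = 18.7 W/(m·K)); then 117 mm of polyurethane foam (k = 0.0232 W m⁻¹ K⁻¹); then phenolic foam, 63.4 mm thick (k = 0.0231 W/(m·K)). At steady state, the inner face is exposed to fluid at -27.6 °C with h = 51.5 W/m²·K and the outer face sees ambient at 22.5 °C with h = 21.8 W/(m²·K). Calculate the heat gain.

Series thermal resistances, inner to outer:
  R_conv,in = 1/(hA) = 1/(51.5·16.5) = 0.001177 K/W
  R_stainless steel = L/(kA) = 0.0122/(18.7·16.5) = 3.954×10^-5 K/W
  R_polyurethane foam = L/(kA) = 0.117/(0.0232·16.5) = 0.3056 K/W
  R_phenolic foam = L/(kA) = 0.0634/(0.0231·16.5) = 0.1663 K/W
  R_conv,out = 1/(hA) = 1/(21.8·16.5) = 0.002780 K/W
ΣR = 0.001177 + 3.954×10^-5 + 0.3056 + 0.1663 + 0.002780 = 0.4759 K/W
Q = ΔT/ΣR = (-27.6 °C − 22.5 °C)/0.4759 = -105 W
(Negative Q ⇒ heat flows inward; heat gain = 105 W.)

Q = 105 W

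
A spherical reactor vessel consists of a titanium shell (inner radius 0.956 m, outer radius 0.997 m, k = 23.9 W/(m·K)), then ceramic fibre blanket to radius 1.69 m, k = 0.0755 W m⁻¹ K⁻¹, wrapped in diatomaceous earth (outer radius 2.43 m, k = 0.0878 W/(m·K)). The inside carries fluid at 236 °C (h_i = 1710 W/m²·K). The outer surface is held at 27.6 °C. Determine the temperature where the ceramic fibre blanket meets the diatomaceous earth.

Series thermal resistances, inner to outer:
  R_conv,in = 1/(4πr²h) = 1/(4π·0.956²·1710) = 5.092×10^-5 K/W
  R_titanium = (1/0.956 − 1/0.997)/(4πk) = 0.04302/(4π·23.9) = 1.432×10^-4 K/W
  R_ceramic fibre blanket = (1/0.997 − 1/1.69)/(4πk) = 0.4113/(4π·0.0755) = 0.4335 K/W
  R_diatomaceous earth = (1/1.69 − 1/2.43)/(4πk) = 0.1802/(4π·0.0878) = 0.1633 K/W
ΣR = 5.092×10^-5 + 1.432×10^-4 + 0.4335 + 0.1633 = 0.5970 K/W
Q = ΔT/ΣR = (236 °C − 27.6 °C)/0.5970 = 349.1 W
From the inner boundary to the ceramic fibre blanket/diatomaceous earth interface, ΣR_partial = 0.4337 K/W.
T_interface = T_in − Q·ΣR_partial = 236 °C − (349.1)(0.4337) = 84.6 °C

T = 84.6 °C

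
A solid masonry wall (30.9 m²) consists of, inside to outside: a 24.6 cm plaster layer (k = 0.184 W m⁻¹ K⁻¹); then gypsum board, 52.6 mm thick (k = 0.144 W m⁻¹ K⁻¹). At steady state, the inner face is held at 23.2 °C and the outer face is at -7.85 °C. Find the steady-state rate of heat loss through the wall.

Q = 564 W

Series thermal resistances, inner to outer:
  R_plaster = L/(kA) = 0.246/(0.184·30.9) = 0.04327 K/W
  R_gypsum board = L/(kA) = 0.0526/(0.144·30.9) = 0.01182 K/W
ΣR = 0.04327 + 0.01182 = 0.05509 K/W
Q = ΔT/ΣR = (23.2 °C − -7.85 °C)/0.05509 = 564 W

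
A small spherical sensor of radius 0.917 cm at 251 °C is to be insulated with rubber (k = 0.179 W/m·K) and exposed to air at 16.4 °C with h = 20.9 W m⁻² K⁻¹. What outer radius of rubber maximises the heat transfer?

r_cr = 1.71 cm

For a sphere, r_cr = 2k_ins/h = 2·0.179/20.9 = 0.0171 m = 1.71 cm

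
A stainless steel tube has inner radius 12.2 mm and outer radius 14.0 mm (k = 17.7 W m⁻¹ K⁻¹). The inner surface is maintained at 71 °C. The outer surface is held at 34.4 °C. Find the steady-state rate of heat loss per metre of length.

Q' = 29.6 kW/m

Q' = 2πk·ΔT/ln(r₂/r₁) = 2π × 17.7 × 36.6 / ln(0.0140/0.0122) = 29600 W/m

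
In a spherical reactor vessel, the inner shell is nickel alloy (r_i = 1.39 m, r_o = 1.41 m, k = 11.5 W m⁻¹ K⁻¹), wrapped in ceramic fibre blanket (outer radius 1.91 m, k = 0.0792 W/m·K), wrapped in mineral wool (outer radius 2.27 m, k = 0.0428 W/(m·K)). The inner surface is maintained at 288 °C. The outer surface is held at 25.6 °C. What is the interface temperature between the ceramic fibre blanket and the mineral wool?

T = 144 °C

Resistance network (inner→outer):
  R_nickel alloy = (1/1.39 − 1/1.41)/(4πk) = 0.01020/(4π·11.5) = 7.061×10^-5 K/W
  R_ceramic fibre blanket = (1/1.41 − 1/1.91)/(4πk) = 0.1857/(4π·0.0792) = 0.1865 K/W
  R_mineral wool = (1/1.91 − 1/2.27)/(4πk) = 0.08303/(4π·0.0428) = 0.1544 K/W
ΣR = 7.061×10^-5 + 0.1865 + 0.1544 = 0.3410 K/W
Q = ΔT/ΣR = (288 °C − 25.6 °C)/0.3410 = 769.5 W
From the inner boundary to the ceramic fibre blanket/mineral wool interface, ΣR_partial = 0.1866 K/W.
T_interface = T_in − Q·ΣR_partial = 288 °C − (769.5)(0.1866) = 144 °C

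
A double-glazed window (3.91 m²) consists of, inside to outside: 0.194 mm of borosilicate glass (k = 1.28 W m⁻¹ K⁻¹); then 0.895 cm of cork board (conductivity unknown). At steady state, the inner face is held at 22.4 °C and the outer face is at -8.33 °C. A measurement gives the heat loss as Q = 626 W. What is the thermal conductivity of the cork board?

k = 0.0467 W/m·K

ΣR = ΔT/Q = |22.4 − -8.33|/626 = 0.04909 K/W
Known resistances:
  R_borosilicate glass = L/(kA) = 1.94×10^-4/(1.28·3.91) = 3.876×10^-5 K/W
R_cork board = ΣR − ΣR_known = 0.04909 − 3.876×10^-5 = 0.04905 K/W
L/(kA) = 0.04905 ⇒ k = 0.00895/(0.04905·3.91) = 0.0467 W/m·K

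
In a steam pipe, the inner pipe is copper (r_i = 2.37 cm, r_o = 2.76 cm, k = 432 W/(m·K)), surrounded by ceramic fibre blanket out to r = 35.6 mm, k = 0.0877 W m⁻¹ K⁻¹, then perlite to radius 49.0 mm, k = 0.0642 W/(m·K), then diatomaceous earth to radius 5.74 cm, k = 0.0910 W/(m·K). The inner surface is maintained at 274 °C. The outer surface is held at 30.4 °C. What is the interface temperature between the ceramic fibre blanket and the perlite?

Series thermal resistances, inner to outer:
  R'_copper = ln(0.0276/0.0237)/(2πk) = 0.1523/(2π·432) = 5.612×10^-5 m·K/W
  R'_ceramic fibre blanket = ln(0.0356/0.0276)/(2πk) = 0.2545/(2π·0.0877) = 0.4619 m·K/W
  R'_perlite = ln(0.0490/0.0356)/(2πk) = 0.3195/(2π·0.0642) = 0.7920 m·K/W
  R'_diatomaceous earth = ln(0.0574/0.0490)/(2πk) = 0.1582/(2π·0.0910) = 0.2767 m·K/W
ΣR = 5.612×10^-5 + 0.4619 + 0.7920 + 0.2767 = 1.531 m·K/W
Q' = ΔT/ΣR = (274 °C − 30.4 °C)/1.531 = 159.1 W/m
From the inner boundary to the ceramic fibre blanket/perlite interface, ΣR_partial = 0.4620 m·K/W.
T_interface = T_in − Q'·ΣR_partial = 274 °C − (159.1)(0.4620) = 200 °C

T = 200 °C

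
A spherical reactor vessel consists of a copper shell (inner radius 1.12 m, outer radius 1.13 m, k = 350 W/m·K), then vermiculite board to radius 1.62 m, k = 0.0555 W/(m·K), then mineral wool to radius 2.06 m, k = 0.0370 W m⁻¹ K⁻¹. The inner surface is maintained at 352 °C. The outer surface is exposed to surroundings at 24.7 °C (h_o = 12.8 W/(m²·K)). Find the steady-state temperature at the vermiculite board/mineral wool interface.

T = 164 °C

Resistance network (inner→outer):
  R_copper = (1/1.12 − 1/1.13)/(4πk) = 0.007901/(4π·350) = 1.796×10^-6 K/W
  R_vermiculite board = (1/1.13 − 1/1.62)/(4πk) = 0.2677/(4π·0.0555) = 0.3838 K/W
  R_mineral wool = (1/1.62 − 1/2.06)/(4πk) = 0.1318/(4π·0.0370) = 0.2836 K/W
  R_conv,out = 1/(4πr²h) = 1/(4π·2.06²·12.8) = 0.001465 K/W
ΣR = 1.796×10^-6 + 0.3838 + 0.2836 + 0.001465 = 0.6689 K/W
Q = ΔT/ΣR = (352 °C − 24.7 °C)/0.6689 = 489.3 W
From the inner boundary to the vermiculite board/mineral wool interface, ΣR_partial = 0.3838 K/W.
T_interface = T_in − Q·ΣR_partial = 352 °C − (489.3)(0.3838) = 164 °C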